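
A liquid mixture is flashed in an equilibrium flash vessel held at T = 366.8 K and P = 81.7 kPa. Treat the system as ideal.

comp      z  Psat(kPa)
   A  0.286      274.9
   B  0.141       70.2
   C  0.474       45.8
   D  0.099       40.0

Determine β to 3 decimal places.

Raoult's law: Kᵢ = Pᵢˢᵃᵗ/P = Pᵢˢᵃᵗ/81.7.
  K_A = 274.9/81.7 = 3.36475, K_B = 70.2/81.7 = 0.85924, K_C = 45.8/81.7 = 0.56059, K_D = 40.0/81.7 = 0.48960
Rachford–Rice: g(β) = Σ zᵢ(Kᵢ−1)/(1+β(Kᵢ−1)) = 0.
Check two-phase: ΣzᵢKᵢ = 1.398 > 1 and Σzᵢ/Kᵢ = 1.297 > 1, so g(0) = 0.398 > 0 and g(1) = -0.297 < 0.
Newton iteration, β⁰ = 0.5:
  β = 0.500: g = -0.0462, g' = -0.536 → β = 0.414
  β = 0.414: g = 0.0022, g' = -0.590 → β = 0.417
Converged at β = 0.417.

β = 0.417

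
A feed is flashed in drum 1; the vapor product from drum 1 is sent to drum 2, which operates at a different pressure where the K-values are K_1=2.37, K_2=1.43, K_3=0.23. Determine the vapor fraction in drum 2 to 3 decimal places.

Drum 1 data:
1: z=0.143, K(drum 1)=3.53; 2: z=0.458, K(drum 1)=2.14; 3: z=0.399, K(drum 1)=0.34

Drum 1:
Rachford–Rice: g(ψ₁) = Σ zᵢ(Kᵢ−1)/(1+ψ₁(Kᵢ−1)) = 0.
Check two-phase: ΣzᵢKᵢ = 1.621 > 1 and Σzᵢ/Kᵢ = 1.428 > 1, so g(0) = 0.621 > 0 and g(1) = -0.428 < 0.
Newton–Raphson from ψ₁ = 0.48:
  ψ₁ = 0.480: g = 0.1154, g' = -0.808 → ψ₁ = 0.623
  ψ₁ = 0.623: g = -0.0014, g' = -0.843 → ψ₁ = 0.621
Converged at ψ₁ = 0.621.
Drum-1 compositions:
  1: x = 0.056, y = 0.196
  2: x = 0.268, y = 0.574
  3: x = 0.676, y = 0.230
Drum-2 feed = drum-1 vapor: z₂ = (0.1963, 0.5738, 0.2299).
Drum 2:
Rachford–Rice: g(ψ₂) = Σ zᵢ(Kᵢ−1)/(1+ψ₂(Kᵢ−1)) = 0.
Check two-phase: ΣzᵢKᵢ = 1.339 > 1 and Σzᵢ/Kᵢ = 1.484 > 1, so g(0) = 0.339 > 0 and g(1) = -0.484 < 0.
Newton–Raphson from ψ₂ = 0.5:
  ψ₂ = 0.500: g = 0.0748, g' = -0.562 → ψ₂ = 0.633
  ψ₂ = 0.633: g = -0.0075, g' = -0.690 → ψ₂ = 0.622
Converged at ψ₂ = 0.622.
  1: x = 0.106, y = 0.251
  2: x = 0.453, y = 0.647
  3: x = 0.441, y = 0.102

V/F (drum 2) = 0.622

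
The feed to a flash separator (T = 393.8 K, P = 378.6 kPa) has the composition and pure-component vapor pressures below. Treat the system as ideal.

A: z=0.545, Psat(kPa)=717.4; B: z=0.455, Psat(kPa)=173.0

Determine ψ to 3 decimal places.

ψ = 0.495

Raoult's law: Kᵢ = Pᵢˢᵃᵗ/P = Pᵢˢᵃᵗ/378.6.
  K_A = 717.4/378.6 = 1.89488, K_B = 173.0/378.6 = 0.45695
Material balance + equilibrium reduce to Σ zᵢ(Kᵢ−1)/(1+ψ(Kᵢ−1)) = 0.
g(0) = ΣzᵢKᵢ − 1 = 0.241 and g(1) = 1 − Σzᵢ/Kᵢ = -0.283, so a root lies in (0, 1).
Binary case is linear: z₁(K₁−1)(1+ψ(K₂−1)) + z₂(K₂−1)(1+ψ(K₁−1)) = 0
⇒ ψ = [z₁(K₁−1)+z₂(K₂−1)] / [−(K₁−1)(K₂−1)] = 0.2406/0.4860 = 0.495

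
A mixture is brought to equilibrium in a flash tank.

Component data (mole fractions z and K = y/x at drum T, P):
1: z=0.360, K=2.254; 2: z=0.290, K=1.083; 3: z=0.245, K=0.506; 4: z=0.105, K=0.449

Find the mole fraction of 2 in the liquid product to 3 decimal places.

x_2 = 0.275

Material balance + equilibrium reduce to Σ zᵢ(Kᵢ−1)/(1+V/F(Kᵢ−1)) = 0.
g(0) = ΣzᵢKᵢ − 1 = 0.297 and g(1) = 1 − Σzᵢ/Kᵢ = -0.146, so a root lies in (0, 1).
Iterate (Newton) starting at V/F = 0.5:
  V/F = 0.500: g = 0.0600, g' = -0.382 → V/F = 0.657
  V/F = 0.657: g = 0.0004, g' = -0.381 → V/F = 0.658
Converged at V/F = 0.658.
Compositions from xᵢ = zᵢ/(1+V/F(Kᵢ−1)), yᵢ = Kᵢxᵢ:
  1: x = 0.197, y = 0.445
  2: x = 0.275, y = 0.298
  3: x = 0.363, y = 0.184
  4: x = 0.165, y = 0.074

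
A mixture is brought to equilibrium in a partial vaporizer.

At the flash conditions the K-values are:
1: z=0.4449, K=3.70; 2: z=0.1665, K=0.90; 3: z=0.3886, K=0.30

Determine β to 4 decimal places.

Rachford–Rice: g(β) = Σ zᵢ(Kᵢ−1)/(1+β(Kᵢ−1)) = 0.
Feasibility: ΣzᵢKᵢ = 1.9126, Σzᵢ/Kᵢ = 1.6006 — both > 1, two phases present.
Newton–Raphson from β = 0.31:
  β = 0.3100: g = 0.28932, g' = -1.2735 → β = 0.5372
  β = 0.5372: g = 0.03667, g' = -1.0311 → β = 0.5728
Converged at β = 0.5728.

β = 0.5728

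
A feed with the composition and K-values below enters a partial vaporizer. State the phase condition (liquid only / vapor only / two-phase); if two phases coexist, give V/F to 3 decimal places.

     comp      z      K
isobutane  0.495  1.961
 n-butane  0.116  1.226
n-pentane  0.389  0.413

two-phase, V/F = 0.545

ΣzᵢKᵢ = 1.274; Σzᵢ/Kᵢ = 1.289.
Both exceed 1, so a two-phase solution exists.
Newton–Raphson from ψ = 0.43:
  ψ = 0.430: g = 0.0551, g' = -0.474 → ψ = 0.546
  ψ = 0.546: g = -0.0008, g' = -0.492 → ψ = 0.545
Converged at ψ = 0.545.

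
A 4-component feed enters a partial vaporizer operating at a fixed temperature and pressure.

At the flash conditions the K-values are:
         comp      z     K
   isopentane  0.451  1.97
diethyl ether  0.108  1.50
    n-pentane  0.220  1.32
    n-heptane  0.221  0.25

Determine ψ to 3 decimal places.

ψ = 0.712

Rachford–Rice: g(ψ) = Σ zᵢ(Kᵢ−1)/(1+ψ(Kᵢ−1)) = 0.
Check two-phase: ΣzᵢKᵢ = 1.396 > 1 and Σzᵢ/Kᵢ = 1.352 > 1, so g(0) = 0.396 > 0 and g(1) = -0.352 < 0.
Newton–Raphson from ψ = 0.5:
  ψ = 0.500: g = 0.1333, g' = -0.545 → ψ = 0.745
  ψ = 0.745: g = -0.0252, g' = -0.810 → ψ = 0.714
  ψ = 0.714: g = -0.0009, g' = -0.753 → ψ = 0.712
Converged at ψ = 0.712.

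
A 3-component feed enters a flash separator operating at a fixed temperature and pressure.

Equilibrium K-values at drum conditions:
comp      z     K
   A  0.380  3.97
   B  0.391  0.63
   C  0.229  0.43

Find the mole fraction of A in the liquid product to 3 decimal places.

Rachford–Rice: g(V/F) = Σ zᵢ(Kᵢ−1)/(1+V/F(Kᵢ−1)) = 0.
Feasibility: ΣzᵢKᵢ = 1.853, Σzᵢ/Kᵢ = 1.249 — both > 1, two phases present.
Newton iteration, V/F⁰ = 0.69:
  V/F = 0.690: g = -0.0393, g' = -0.659 → V/F = 0.630
  V/F = 0.630: g = 0.0005, g' = -0.679 → V/F = 0.631
Converged at V/F = 0.631.
Compositions from xᵢ = zᵢ/(1+V/F(Kᵢ−1)), yᵢ = Kᵢxᵢ:
  A: x = 0.132, y = 0.525
  B: x = 0.510, y = 0.321
  C: x = 0.358, y = 0.154

x_A = 0.132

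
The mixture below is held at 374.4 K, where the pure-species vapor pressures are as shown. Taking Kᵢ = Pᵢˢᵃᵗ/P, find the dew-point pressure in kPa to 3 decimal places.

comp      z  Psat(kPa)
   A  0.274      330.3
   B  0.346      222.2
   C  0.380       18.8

At the dew point ψ → 1, so Σzᵢ/Kᵢ = 1 with Kᵢ = Pᵢˢᵃᵗ/P ⇒ 1/P = Σzᵢ/Pᵢˢᵃᵗ.
1/P = 0.274/330.3 + 0.346/222.2 + 0.380/18.8 = 0.022599 ⇒ P = 44.249 kPa

Pdew = 44.249 kPa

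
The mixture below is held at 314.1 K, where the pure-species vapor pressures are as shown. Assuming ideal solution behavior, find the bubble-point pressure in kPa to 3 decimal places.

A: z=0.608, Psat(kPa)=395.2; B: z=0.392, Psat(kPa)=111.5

At the bubble point ψ → 0, so ΣzᵢKᵢ = 1 with Kᵢ = Pᵢˢᵃᵗ/P ⇒ P = ΣzᵢPᵢˢᵃᵗ.
P = 0.608·395.2 + 0.392·111.5 = 283.990 kPa

Pbub = 283.990 kPa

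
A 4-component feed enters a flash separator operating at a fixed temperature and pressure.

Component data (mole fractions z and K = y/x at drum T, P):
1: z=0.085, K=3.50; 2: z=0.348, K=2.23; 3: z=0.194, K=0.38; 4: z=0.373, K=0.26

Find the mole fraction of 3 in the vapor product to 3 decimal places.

y_3 = 0.086

Newton–Raphson from ψ = 0.5:
  ψ = 0.500: g = -0.2530, g' = -0.978 → ψ = 0.241
  ψ = 0.241: g = -0.0149, g' = -0.926 → ψ = 0.225
Converged at ψ = 0.225.
Compositions from xᵢ = zᵢ/(1+ψ(Kᵢ−1)), yᵢ = Kᵢxᵢ:
  1: x = 0.054, y = 0.190
  2: x = 0.272, y = 0.608
  3: x = 0.226, y = 0.086
  4: x = 0.448, y = 0.116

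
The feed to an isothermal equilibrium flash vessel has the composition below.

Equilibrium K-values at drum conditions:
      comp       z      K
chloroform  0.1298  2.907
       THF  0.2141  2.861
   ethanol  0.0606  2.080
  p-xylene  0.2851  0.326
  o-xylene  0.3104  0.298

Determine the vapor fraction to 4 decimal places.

ψ = 0.2458

Material balance + equilibrium reduce to Σ zᵢ(Kᵢ−1)/(1+ψ(Kᵢ−1)) = 0.
g(0) = ΣzᵢKᵢ − 1 = 0.3014 and g(1) = 1 − Σzᵢ/Kᵢ = -1.0648, so a root lies in (0, 1).
Newton iteration, ψ⁰ = 0.5:
  ψ = 0.5000: g = -0.24998, g' = -1.0103 → ψ = 0.2526
  ψ = 0.2526: g = -0.00691, g' = -1.0159 → ψ = 0.2458
Converged at ψ = 0.2458.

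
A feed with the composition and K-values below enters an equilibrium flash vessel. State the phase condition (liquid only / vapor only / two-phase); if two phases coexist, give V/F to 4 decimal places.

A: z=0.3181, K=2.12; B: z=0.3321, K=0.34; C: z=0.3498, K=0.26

ΣzᵢKᵢ = 0.8782; Σzᵢ/Kᵢ = 2.4722.
Since ΣzᵢKᵢ < 1 the mixture is below its bubble point — single liquid phase.

liquid only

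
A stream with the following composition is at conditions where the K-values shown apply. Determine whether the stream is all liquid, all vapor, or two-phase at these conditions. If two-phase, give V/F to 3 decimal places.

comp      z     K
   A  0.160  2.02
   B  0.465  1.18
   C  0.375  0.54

two-phase, V/F = 0.320

ΣzᵢKᵢ = 1.074; Σzᵢ/Kᵢ = 1.168.
Both exceed 1, so a two-phase solution exists.
Iterate (Newton) starting at ψ = 0.5:
  ψ = 0.500: g = -0.0392, g' = -0.220 → ψ = 0.322
  ψ = 0.322: g = -0.0004, g' = -0.217 → ψ = 0.320
Converged at ψ = 0.320.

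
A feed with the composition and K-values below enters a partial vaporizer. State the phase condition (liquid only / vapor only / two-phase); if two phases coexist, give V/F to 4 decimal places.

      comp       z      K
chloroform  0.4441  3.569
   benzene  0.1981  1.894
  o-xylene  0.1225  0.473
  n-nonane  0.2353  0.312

two-phase, V/F = 0.8049

ΣzᵢKᵢ = 2.0916; Σzᵢ/Kᵢ = 1.2422.
Both exceed 1, so a two-phase solution exists.
Material balance + equilibrium reduce to Σ zᵢ(Kᵢ−1)/(1+ψ(Kᵢ−1)) = 0.
Iterate (Newton) starting at ψ = 0.5:
  ψ = 0.5000: g = 0.28737, g' = -0.9588 → ψ = 0.7997
  ψ = 0.7997: g = 0.00528, g' = -1.0202 → ψ = 0.8049
Converged at ψ = 0.8049.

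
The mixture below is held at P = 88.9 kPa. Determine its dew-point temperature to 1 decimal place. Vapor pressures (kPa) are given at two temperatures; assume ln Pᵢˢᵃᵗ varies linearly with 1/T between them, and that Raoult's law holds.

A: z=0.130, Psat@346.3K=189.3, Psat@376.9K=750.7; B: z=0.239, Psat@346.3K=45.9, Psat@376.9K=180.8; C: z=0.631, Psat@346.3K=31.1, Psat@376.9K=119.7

T = 364.8 K

Dew-point temperature: Σzᵢ·P/Pᵢˢᵃᵗ(T) = 1. Interpolate ln Pᵢˢᵃᵗ = aᵢ + bᵢ/T.
  T = 346.3 K: ΣzᵢP/Pᵢˢᵃᵗ = 2.3277
  T = 376.9 K: ΣzᵢP/Pᵢˢᵃᵗ = 0.6015
  T = 361.6 K: ΣzᵢP/Pᵢˢᵃᵗ = 1.1499
  T = 369.2 K: ΣzᵢP/Pᵢˢᵃᵗ = 0.8279
  T = 365.4 K: ΣzᵢP/Pᵢˢᵃᵗ = 0.9740
  T = 363.5 K: ΣzᵢP/Pᵢˢᵃᵗ = 1.0579
Interpolating between 363.5 K and 365.4 K gives T ≈ 364.8 K.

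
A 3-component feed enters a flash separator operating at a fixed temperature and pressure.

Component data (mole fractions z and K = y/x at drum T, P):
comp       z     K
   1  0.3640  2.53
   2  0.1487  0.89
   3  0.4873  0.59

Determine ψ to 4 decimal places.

Let ψ = V/F and solve Σ zᵢ(Kᵢ−1)/(1+ψ(Kᵢ−1)) = 0.
Check two-phase: ΣzᵢKᵢ = 1.3408 > 1 and Σzᵢ/Kᵢ = 1.1369 > 1, so g(0) = 0.3408 > 0 and g(1) = -0.1369 < 0.
Newton–Raphson from ψ = 0.34:
  ψ = 0.3400: g = 0.11720, g' = -0.4813 → ψ = 0.5835
  ψ = 0.5835: g = 0.01413, g' = -0.3814 → ψ = 0.6206
  ψ = 0.6206: g = 0.00015, g' = -0.3736 → ψ = 0.6210
Converged at ψ = 0.6210.

ψ = 0.6210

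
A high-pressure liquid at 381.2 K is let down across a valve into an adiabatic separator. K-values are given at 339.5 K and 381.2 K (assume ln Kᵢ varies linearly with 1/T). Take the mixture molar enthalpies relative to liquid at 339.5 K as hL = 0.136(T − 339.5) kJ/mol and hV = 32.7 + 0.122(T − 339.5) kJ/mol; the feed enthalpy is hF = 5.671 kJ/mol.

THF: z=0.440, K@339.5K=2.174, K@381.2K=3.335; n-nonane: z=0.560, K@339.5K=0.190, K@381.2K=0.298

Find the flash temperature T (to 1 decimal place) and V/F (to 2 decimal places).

T = 346.8 K, V/F = 0.14

Adiabatic flash: solve Rachford–Rice at each trial T, then check hF = ψ·hV(T) + (1−ψ)·hL(T).
  T = 339.5 K: K = (2.174, 0.190), RR gives ψ = 0.066, H_out = 2.165 kJ/mol
  T = 381.2 K: K = (3.335, 0.298), RR gives ψ = 0.387, H_out = 18.099 kJ/mol
  T = 360.4 K: K = (2.728, 0.241), RR gives ψ = 0.256, H_out = 11.129 kJ/mol
  T = 349.9 K: K = (2.442, 0.215), RR gives ψ = 0.172, H_out = 7.013 kJ/mol
  T = 344.7 K: K = (2.306, 0.202), RR gives ψ = 0.123, H_out = 4.712 kJ/mol
  T = 347.3 K: K = (2.374, 0.208), RR gives ψ = 0.148, H_out = 5.889 kJ/mol
  T = 346.0 K: K = (2.340, 0.205), RR gives ψ = 0.136, H_out = 5.308 kJ/mol
Linear interpolation between T = 346.0 (H_out = 5.308) and T = 347.3 (H_out = 5.889) on hF = 5.671 gives T ≈ 346.8 K, at which ψ = 0.14.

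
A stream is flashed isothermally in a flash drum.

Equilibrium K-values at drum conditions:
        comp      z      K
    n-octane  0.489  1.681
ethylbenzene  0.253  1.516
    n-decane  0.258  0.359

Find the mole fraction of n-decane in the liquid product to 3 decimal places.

Material balance + equilibrium reduce to Σ zᵢ(Kᵢ−1)/(1+ψ(Kᵢ−1)) = 0.
Check two-phase: ΣzᵢKᵢ = 1.298 > 1 and Σzᵢ/Kᵢ = 1.176 > 1, so g(0) = 0.298 > 0 and g(1) = -0.176 < 0.
Iterate (Newton) starting at ψ = 0.63:
  ψ = 0.630: g = 0.0542, g' = -0.448 → ψ = 0.751
  ψ = 0.751: g = -0.0045, g' = -0.528 → ψ = 0.743
  ψ = 0.743: g = -0.0000, g' = -0.521 → ψ = 0.742
Converged at ψ = 0.742.
Compositions from xᵢ = zᵢ/(1+ψ(Kᵢ−1)), yᵢ = Kᵢxᵢ:
  n-octane: x = 0.325, y = 0.546
  ethylbenzene: x = 0.183, y = 0.277
  n-decane: x = 0.492, y = 0.177

x_n-decane = 0.492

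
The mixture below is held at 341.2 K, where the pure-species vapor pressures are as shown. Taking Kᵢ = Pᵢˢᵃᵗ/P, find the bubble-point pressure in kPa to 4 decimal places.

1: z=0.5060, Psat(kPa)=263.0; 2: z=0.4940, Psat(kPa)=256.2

At the bubble point ψ → 0, so ΣzᵢKᵢ = 1 with Kᵢ = Pᵢˢᵃᵗ/P ⇒ P = ΣzᵢPᵢˢᵃᵗ.
P = 0.5060·263.0 + 0.4940·256.2 = 259.6408 kPa

Pbub = 259.6408 kPa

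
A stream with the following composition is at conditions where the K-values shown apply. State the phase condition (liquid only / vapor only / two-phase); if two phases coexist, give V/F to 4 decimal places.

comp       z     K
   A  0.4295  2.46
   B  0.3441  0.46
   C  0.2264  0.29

ΣzᵢKᵢ = 1.2805; Σzᵢ/Kᵢ = 1.7033.
Both exceed 1, so a two-phase solution exists.
Rachford–Rice: g(ψ) = Σ zᵢ(Kᵢ−1)/(1+ψ(Kᵢ−1)) = 0.
Iterate (Newton) starting at ψ = 0.5:
  ψ = 0.5000: g = -0.14129, g' = -0.7685 → ψ = 0.3162
  ψ = 0.3162: g = -0.00230, g' = -0.7642 → ψ = 0.3131
Converged at ψ = 0.3131.

two-phase, V/F = 0.3131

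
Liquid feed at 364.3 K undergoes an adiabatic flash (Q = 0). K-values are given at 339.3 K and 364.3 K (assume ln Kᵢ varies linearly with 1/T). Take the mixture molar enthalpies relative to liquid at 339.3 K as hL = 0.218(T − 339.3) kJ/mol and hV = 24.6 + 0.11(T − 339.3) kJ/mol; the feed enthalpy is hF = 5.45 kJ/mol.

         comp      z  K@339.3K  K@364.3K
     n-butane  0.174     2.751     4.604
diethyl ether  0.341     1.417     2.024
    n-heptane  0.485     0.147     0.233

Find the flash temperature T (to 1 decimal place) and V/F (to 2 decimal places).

T = 346.6 K, V/F = 0.16

Adiabatic flash: solve Rachford–Rice at each trial T, then check hF = ψ·hV(T) + (1−ψ)·hL(T).
  T = 339.3 K: K = (2.751, 1.417, 0.147), RR gives ψ = 0.036, H_out = 0.883 kJ/mol
  T = 364.3 K: K = (4.604, 2.024, 0.233), RR gives ψ = 0.372, H_out = 13.602 kJ/mol
  T = 351.8 K: K = (3.592, 1.704, 0.187), RR gives ψ = 0.234, H_out = 8.158 kJ/mol
  T = 345.6 K: K = (3.154, 1.558, 0.166), RR gives ψ = 0.147, H_out = 4.879 kJ/mol
  T = 348.7 K: K = (3.368, 1.630, 0.176), RR gives ψ = 0.192, H_out = 6.583 kJ/mol
  T = 347.1 K: K = (3.256, 1.592, 0.171), RR gives ψ = 0.169, H_out = 5.721 kJ/mol
Linear interpolation between T = 345.6 (H_out = 4.879) and T = 347.1 (H_out = 5.721) on hF = 5.45 gives T ≈ 346.6 K, at which ψ = 0.16.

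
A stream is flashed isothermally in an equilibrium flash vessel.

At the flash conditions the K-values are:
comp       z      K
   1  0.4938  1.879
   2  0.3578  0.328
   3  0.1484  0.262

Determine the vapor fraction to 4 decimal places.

ψ = 0.1382

Newton–Raphson from ψ = 0.5:
  ψ = 0.5000: g = -0.23415, g' = -0.7536 → ψ = 0.1893
  ψ = 0.1893: g = -0.03066, g' = -0.6018 → ψ = 0.1383
  ψ = 0.1383: g = -0.00007, g' = -0.5999 → ψ = 0.1382
Converged at ψ = 0.1382.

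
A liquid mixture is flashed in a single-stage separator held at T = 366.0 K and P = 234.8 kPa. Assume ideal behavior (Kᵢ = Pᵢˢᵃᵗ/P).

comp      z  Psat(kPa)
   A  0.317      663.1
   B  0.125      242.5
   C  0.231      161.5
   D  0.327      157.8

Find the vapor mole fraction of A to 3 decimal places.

y_A = 0.366

Raoult's law: Kᵢ = Pᵢˢᵃᵗ/P = Pᵢˢᵃᵗ/234.8.
  K_A = 663.1/234.8 = 2.82411, K_B = 242.5/234.8 = 1.03279, K_C = 161.5/234.8 = 0.68782, K_D = 157.8/234.8 = 0.67206
Rachford–Rice: g(ψ) = Σ zᵢ(Kᵢ−1)/(1+ψ(Kᵢ−1)) = 0.
g(0) = ΣzᵢKᵢ − 1 = 0.403 and g(1) = 1 − Σzᵢ/Kᵢ = -0.056, so a root lies in (0, 1).
Iterate (Newton) starting at ψ = 0.5:
  ψ = 0.500: g = 0.0927, g' = -0.371 → ψ = 0.750
  ψ = 0.750: g = 0.0117, g' = -0.288 → ψ = 0.791
  ψ = 0.791: g = 0.0002, g' = -0.281 → ψ = 0.792
Converged at ψ = 0.792.
Compositions from xᵢ = zᵢ/(1+ψ(Kᵢ−1)), yᵢ = Kᵢxᵢ:
  A: x = 0.130, y = 0.366
  B: x = 0.122, y = 0.126
  C: x = 0.307, y = 0.211
  D: x = 0.442, y = 0.297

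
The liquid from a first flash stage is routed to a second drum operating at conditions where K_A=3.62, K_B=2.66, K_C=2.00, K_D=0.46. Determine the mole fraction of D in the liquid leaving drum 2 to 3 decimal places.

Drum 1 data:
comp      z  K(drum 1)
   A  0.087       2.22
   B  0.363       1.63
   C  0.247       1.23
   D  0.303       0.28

Drum 1:
Let ψ₁ = V/F and solve Σ zᵢ(Kᵢ−1)/(1+ψ₁(Kᵢ−1)) = 0.
Check two-phase: ΣzᵢKᵢ = 1.173 > 1 and Σzᵢ/Kᵢ = 1.545 > 1, so g(0) = 0.173 > 0 and g(1) = -0.545 < 0.
Newton iteration, ψ₁⁰ = 0.5:
  ψ₁ = 0.500: g = -0.0501, g' = -0.527 → ψ₁ = 0.405
  ψ₁ = 0.405: g = -0.0028, g' = -0.473 → ψ₁ = 0.399
Converged at ψ₁ = 0.399.
Drum-1 compositions:
  A: x = 0.059, y = 0.130
  B: x = 0.290, y = 0.473
  C: x = 0.226, y = 0.278
  D: x = 0.425, y = 0.119
Drum-2 feed = drum-1 liquid: z₂ = (0.0585, 0.2901, 0.2262, 0.4252).
Drum 2:
Newton iteration, ψ₂⁰ = 0.56:
  ψ₂ = 0.560: g = 0.1275, g' = -0.628 → ψ₂ = 0.763
  ψ₂ = 0.763: g = 0.0014, g' = -0.632 → ψ₂ = 0.765
Converged at ψ₂ = 0.765.
  A: x = 0.019, y = 0.070
  B: x = 0.128, y = 0.340
  C: x = 0.128, y = 0.256
  D: x = 0.725, y = 0.333

x_D (drum 2) = 0.725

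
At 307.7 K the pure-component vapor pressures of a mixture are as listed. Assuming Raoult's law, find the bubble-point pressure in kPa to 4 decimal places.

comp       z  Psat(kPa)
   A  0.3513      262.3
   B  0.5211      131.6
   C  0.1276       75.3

At the bubble point ψ → 0, so ΣzᵢKᵢ = 1 with Kᵢ = Pᵢˢᵃᵗ/P ⇒ P = ΣzᵢPᵢˢᵃᵗ.
P = 0.3513·262.3 + 0.5211·131.6 + 0.1276·75.3 = 170.3310 kPa

Pbub = 170.3310 kPa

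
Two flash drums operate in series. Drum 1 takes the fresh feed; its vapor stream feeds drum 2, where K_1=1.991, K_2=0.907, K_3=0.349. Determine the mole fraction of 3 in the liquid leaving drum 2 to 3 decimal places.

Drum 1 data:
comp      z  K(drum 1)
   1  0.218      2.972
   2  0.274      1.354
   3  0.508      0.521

Drum 1:
Rachford–Rice: g(ψ₁) = Σ zᵢ(Kᵢ−1)/(1+ψ₁(Kᵢ−1)) = 0.
Check two-phase: ΣzᵢKᵢ = 1.284 > 1 and Σzᵢ/Kᵢ = 1.251 > 1, so g(0) = 0.284 > 0 and g(1) = -0.251 < 0.
Newton–Raphson from ψ₁ = 0.33:
  ψ₁ = 0.330: g = 0.0583, g' = -0.503 → ψ₁ = 0.446
  ψ₁ = 0.446: g = 0.0031, g' = -0.454 → ψ₁ = 0.453
Converged at ψ₁ = 0.453.
Drum-1 compositions:
  1: x = 0.115, y = 0.342
  2: x = 0.236, y = 0.320
  3: x = 0.649, y = 0.338
Drum-2 feed = drum-1 vapor: z₂ = (0.3423, 0.3197, 0.3380).
Drum 2:
Newton–Raphson from ψ₂ = 0.41:
  ψ₂ = 0.410: g = -0.0898, g' = -0.439 → ψ₂ = 0.206
  ψ₂ = 0.206: g = -0.0025, g' = -0.426 → ψ₂ = 0.200
Converged at ψ₂ = 0.200.
  1: x = 0.286, y = 0.569
  2: x = 0.326, y = 0.295
  3: x = 0.388, y = 0.136

x_3 (drum 2) = 0.388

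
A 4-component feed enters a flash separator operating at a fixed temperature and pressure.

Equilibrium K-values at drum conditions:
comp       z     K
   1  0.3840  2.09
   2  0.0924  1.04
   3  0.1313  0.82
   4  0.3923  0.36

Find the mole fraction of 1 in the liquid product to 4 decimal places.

Let ψ = V/F and solve Σ zᵢ(Kᵢ−1)/(1+ψ(Kᵢ−1)) = 0.
Feasibility: ΣzᵢKᵢ = 1.1475, Σzᵢ/Kᵢ = 1.5224 — both > 1, two phases present.
Newton–Raphson from ψ = 0.4:
  ψ = 0.4000: g = -0.06782, g' = -0.5166 → ψ = 0.2687
  ψ = 0.2687: g = -0.00067, g' = -0.5121 → ψ = 0.2674
Converged at ψ = 0.2674.
Compositions from xᵢ = zᵢ/(1+ψ(Kᵢ−1)), yᵢ = Kᵢxᵢ:
  1: x = 0.2973, y = 0.6214
  2: x = 0.0914, y = 0.0951
  3: x = 0.1379, y = 0.1131
  4: x = 0.4733, y = 0.1704

x_1 = 0.2973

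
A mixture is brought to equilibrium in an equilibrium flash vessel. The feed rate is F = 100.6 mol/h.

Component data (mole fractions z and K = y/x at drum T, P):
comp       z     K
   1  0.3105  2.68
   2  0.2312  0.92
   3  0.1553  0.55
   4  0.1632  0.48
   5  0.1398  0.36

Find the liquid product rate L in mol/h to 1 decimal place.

L = 64.0 mol/h

Rachford–Rice: g(V/F) = Σ zᵢ(Kᵢ−1)/(1+V/F(Kᵢ−1)) = 0.
Check two-phase: ΣzᵢKᵢ = 1.2589 > 1 and Σzᵢ/Kᵢ = 1.3779 > 1, so g(0) = 0.2589 > 0 and g(1) = -0.3779 < 0.
Newton iteration, V/F⁰ = 0.5:
  V/F = 0.5000: g = -0.07220, g' = -0.5172 → V/F = 0.3604
  V/F = 0.3604: g = 0.00171, g' = -0.5499 → V/F = 0.3635
Converged at V/F = 0.3635.
Then V = V/F·F = 0.3635·100.6 = 36.6 mol/h and L = F − V = 64.0 mol/h.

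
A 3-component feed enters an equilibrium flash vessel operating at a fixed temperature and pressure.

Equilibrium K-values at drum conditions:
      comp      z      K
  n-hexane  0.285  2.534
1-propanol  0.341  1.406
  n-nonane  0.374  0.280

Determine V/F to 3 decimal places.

V/F = 0.417

Material balance + equilibrium reduce to Σ zᵢ(Kᵢ−1)/(1+V/F(Kᵢ−1)) = 0.
Feasibility: ΣzᵢKᵢ = 1.306, Σzᵢ/Kᵢ = 1.691 — both > 1, two phases present.
Newton iteration, V/F⁰ = 0.5:
  V/F = 0.500: g = -0.0582, g' = -0.727 → V/F = 0.420
  V/F = 0.420: g = -0.0018, g' = -0.687 → V/F = 0.417
Converged at V/F = 0.417.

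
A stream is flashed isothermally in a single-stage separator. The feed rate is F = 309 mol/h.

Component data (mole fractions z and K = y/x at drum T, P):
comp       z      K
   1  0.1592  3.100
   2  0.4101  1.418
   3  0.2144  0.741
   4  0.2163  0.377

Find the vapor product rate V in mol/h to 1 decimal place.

Rachford–Rice: g(ψ) = Σ zᵢ(Kᵢ−1)/(1+ψ(Kᵢ−1)) = 0.
g(0) = ΣzᵢKᵢ − 1 = 0.3155 and g(1) = 1 − Σzᵢ/Kᵢ = -0.2036, so a root lies in (0, 1).
Newton iteration, ψ⁰ = 0.6:
  ψ = 0.6000: g = 0.00404, g' = -0.4175 → ψ = 0.6097
Converged at ψ = 0.6097.
Then V = ψ·F = 0.6097·309 = 188.4 mol/h and L = F − V = 120.6 mol/h.

V = 188.4 mol/h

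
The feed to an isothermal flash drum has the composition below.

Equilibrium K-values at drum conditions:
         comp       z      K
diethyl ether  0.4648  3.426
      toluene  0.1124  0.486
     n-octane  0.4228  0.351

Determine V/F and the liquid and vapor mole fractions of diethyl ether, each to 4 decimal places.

V/F = 0.5256, x_diethyl ether = 0.2043, y_diethyl ether = 0.6999

Material balance + equilibrium reduce to Σ zᵢ(Kᵢ−1)/(1+V/F(Kᵢ−1)) = 0.
g(0) = ΣzᵢKᵢ − 1 = 0.7954 and g(1) = 1 − Σzᵢ/Kᵢ = -0.5715, so a root lies in (0, 1).
Newton–Raphson from V/F = 0.67:
  V/F = 0.6700: g = -0.14414, g' = -1.0235 → V/F = 0.5292
  V/F = 0.5292: g = -0.00354, g' = -0.9936 → V/F = 0.5256
Converged at V/F = 0.5256.
Compositions from xᵢ = zᵢ/(1+V/F(Kᵢ−1)), yᵢ = Kᵢxᵢ:
  diethyl ether: x = 0.2043, y = 0.6999
  toluene: x = 0.1540, y = 0.0748
  n-octane: x = 0.6417, y = 0.2252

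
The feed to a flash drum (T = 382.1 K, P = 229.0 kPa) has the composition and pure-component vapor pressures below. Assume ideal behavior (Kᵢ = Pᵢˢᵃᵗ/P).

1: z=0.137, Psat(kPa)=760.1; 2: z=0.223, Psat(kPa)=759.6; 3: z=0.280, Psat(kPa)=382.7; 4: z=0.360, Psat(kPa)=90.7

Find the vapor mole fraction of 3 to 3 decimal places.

y_3 = 0.305

Raoult's law: Kᵢ = Pᵢˢᵃᵗ/P = Pᵢˢᵃᵗ/229.0.
  K_1 = 760.1/229.0 = 3.31921, K_2 = 759.6/229.0 = 3.31703, K_3 = 382.7/229.0 = 1.67118, K_4 = 90.7/229.0 = 0.39607
Material balance + equilibrium reduce to Σ zᵢ(Kᵢ−1)/(1+ψ(Kᵢ−1)) = 0.
Check two-phase: ΣzᵢKᵢ = 1.805 > 1 and Σzᵢ/Kᵢ = 1.185 > 1, so g(0) = 0.805 > 0 and g(1) = -0.185 < 0.
Newton iteration, ψ⁰ = 0.5:
  ψ = 0.500: g = 0.2157, g' = -0.755 → ψ = 0.786
  ψ = 0.786: g = 0.0051, g' = -0.773 → ψ = 0.792
Converged at ψ = 0.792.
Compositions from xᵢ = zᵢ/(1+ψ(Kᵢ−1)), yᵢ = Kᵢxᵢ:
  1: x = 0.048, y = 0.160
  2: x = 0.079, y = 0.261
  3: x = 0.183, y = 0.305
  4: x = 0.690, y = 0.273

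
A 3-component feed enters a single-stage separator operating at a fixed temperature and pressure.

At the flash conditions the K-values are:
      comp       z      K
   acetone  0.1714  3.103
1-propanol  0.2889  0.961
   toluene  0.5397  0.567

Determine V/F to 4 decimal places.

Rachford–Rice: g(V/F) = Σ zᵢ(Kᵢ−1)/(1+V/F(Kᵢ−1)) = 0.
Feasibility: ΣzᵢKᵢ = 1.1155, Σzᵢ/Kᵢ = 1.3077 — both > 1, two phases present.
Iterate (Newton) starting at V/F = 0.68:
  V/F = 0.6800: g = -0.19445, g' = -0.3321 → V/F = 0.0945
  V/F = 0.0945: g = 0.04575, g' = -0.6380 → V/F = 0.1662
  V/F = 0.1662: g = 0.00396, g' = -0.5342 → V/F = 0.1736
Converged at V/F = 0.1736.

V/F = 0.1736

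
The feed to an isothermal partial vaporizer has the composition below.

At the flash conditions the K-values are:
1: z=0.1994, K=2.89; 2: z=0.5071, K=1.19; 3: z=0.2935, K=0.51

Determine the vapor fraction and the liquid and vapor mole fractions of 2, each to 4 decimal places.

ψ = 0.7909, x_2 = 0.4409, y_2 = 0.5246

Let ψ = V/F and solve Σ zᵢ(Kᵢ−1)/(1+ψ(Kᵢ−1)) = 0.
g(0) = ΣzᵢKᵢ − 1 = 0.3294 and g(1) = 1 − Σzᵢ/Kᵢ = -0.0706, so a root lies in (0, 1).
Newton–Raphson from ψ = 0.5:
  ψ = 0.5000: g = 0.09127, g' = -0.3272 → ψ = 0.7790
  ψ = 0.7790: g = 0.00377, g' = -0.3148 → ψ = 0.7909
Converged at ψ = 0.7909.
Compositions from xᵢ = zᵢ/(1+ψ(Kᵢ−1)), yᵢ = Kᵢxᵢ:
  1: x = 0.0799, y = 0.2310
  2: x = 0.4409, y = 0.5246
  3: x = 0.4792, y = 0.2444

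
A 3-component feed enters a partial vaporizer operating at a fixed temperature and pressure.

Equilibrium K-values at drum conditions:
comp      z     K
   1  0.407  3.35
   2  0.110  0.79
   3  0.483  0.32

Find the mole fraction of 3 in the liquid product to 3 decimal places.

Rachford–Rice: g(ψ) = Σ zᵢ(Kᵢ−1)/(1+ψ(Kᵢ−1)) = 0.
g(0) = ΣzᵢKᵢ − 1 = 0.605 and g(1) = 1 − Σzᵢ/Kᵢ = -0.770, so a root lies in (0, 1).
Iterate (Newton) starting at ψ = 0.54:
  ψ = 0.540: g = -0.1236, g' = -1.000 → ψ = 0.417
  ψ = 0.417: g = -0.0002, g' = -1.015 → ψ = 0.416
Converged at ψ = 0.416.
Compositions from xᵢ = zᵢ/(1+ψ(Kᵢ−1)), yᵢ = Kᵢxᵢ:
  1: x = 0.206, y = 0.689
  2: x = 0.121, y = 0.095
  3: x = 0.674, y = 0.216

x_3 = 0.674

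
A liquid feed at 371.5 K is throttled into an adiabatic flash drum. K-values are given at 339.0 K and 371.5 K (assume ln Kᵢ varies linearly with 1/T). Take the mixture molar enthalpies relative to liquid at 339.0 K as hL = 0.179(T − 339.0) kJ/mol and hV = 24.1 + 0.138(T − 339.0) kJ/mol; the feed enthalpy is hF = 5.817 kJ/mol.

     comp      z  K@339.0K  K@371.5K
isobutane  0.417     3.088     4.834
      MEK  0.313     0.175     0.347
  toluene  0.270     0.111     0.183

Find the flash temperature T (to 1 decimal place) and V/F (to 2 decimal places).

T = 341.2 K, V/F = 0.23

Adiabatic flash: solve Rachford–Rice at each trial T, then check hF = ψ·hV(T) + (1−ψ)·hL(T).
  T = 339.0 K: K = (3.088, 0.175, 0.111), RR gives ψ = 0.209, H_out = 5.026 kJ/mol
  T = 371.5 K: K = (4.834, 0.347, 0.183), RR gives ψ = 0.417, H_out = 15.308 kJ/mol
  T = 355.2 K: K = (3.901, 0.250, 0.144), RR gives ψ = 0.320, H_out = 10.402 kJ/mol
  T = 347.1 K: K = (3.480, 0.210, 0.127), RR gives ψ = 0.268, H_out = 7.817 kJ/mol
  T = 343.1 K: K = (3.283, 0.192, 0.119), RR gives ψ = 0.240, H_out = 6.472 kJ/mol
  T = 341.1 K: K = (3.187, 0.184, 0.115), RR gives ψ = 0.225, H_out = 5.776 kJ/mol
Linear interpolation between T = 341.1 (H_out = 5.776) and T = 343.1 (H_out = 6.472) on hF = 5.817 gives T ≈ 341.2 K, at which ψ = 0.23.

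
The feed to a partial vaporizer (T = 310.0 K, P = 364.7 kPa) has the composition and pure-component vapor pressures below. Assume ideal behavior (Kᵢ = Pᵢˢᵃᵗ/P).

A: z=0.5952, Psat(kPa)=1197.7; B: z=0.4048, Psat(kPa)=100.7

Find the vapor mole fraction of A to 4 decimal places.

y_A = 0.7903

Raoult's law: Kᵢ = Pᵢˢᵃᵗ/P = Pᵢˢᵃᵗ/364.7.
  K_A = 1197.7/364.7 = 3.284069, K_B = 100.7/364.7 = 0.276117
Material balance + equilibrium reduce to Σ zᵢ(Kᵢ−1)/(1+β(Kᵢ−1)) = 0.
Check two-phase: ΣzᵢKᵢ = 2.0665 > 1 and Σzᵢ/Kᵢ = 1.6473 > 1, so g(0) = 1.0665 > 0 and g(1) = -0.6473 < 0.
Binary case is linear: z₁(K₁−1)(1+β(K₂−1)) + z₂(K₂−1)(1+β(K₁−1)) = 0
⇒ β = [z₁(K₁−1)+z₂(K₂−1)] / [−(K₁−1)(K₂−1)] = 1.06645/1.65340 = 0.6450
Compositions from xᵢ = zᵢ/(1+β(Kᵢ−1)), yᵢ = Kᵢxᵢ:
  A: x = 0.2407, y = 0.7903
  B: x = 0.7593, y = 0.2097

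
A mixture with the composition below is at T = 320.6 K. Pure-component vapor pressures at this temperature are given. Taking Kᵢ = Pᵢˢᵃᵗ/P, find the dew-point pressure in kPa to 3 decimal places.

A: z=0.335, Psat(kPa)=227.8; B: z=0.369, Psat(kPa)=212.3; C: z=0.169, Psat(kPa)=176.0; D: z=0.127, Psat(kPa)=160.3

Pdew = 201.565 kPa

At the dew point ψ → 1, so Σzᵢ/Kᵢ = 1 with Kᵢ = Pᵢˢᵃᵗ/P ⇒ 1/P = Σzᵢ/Pᵢˢᵃᵗ.
1/P = 0.335/227.8 + 0.369/212.3 + 0.169/176.0 + 0.127/160.3 = 0.004961 ⇒ P = 201.565 kPa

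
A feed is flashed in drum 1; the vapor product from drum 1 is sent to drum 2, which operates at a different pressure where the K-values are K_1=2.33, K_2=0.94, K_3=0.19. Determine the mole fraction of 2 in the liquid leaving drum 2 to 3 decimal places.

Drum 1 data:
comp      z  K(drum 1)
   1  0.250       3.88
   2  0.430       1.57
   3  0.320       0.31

x_2 (drum 2) = 0.499

Drum 1:
Newton iteration, ψ₁⁰ = 0.58:
  ψ₁ = 0.580: g = 0.0857, g' = -0.793 → ψ₁ = 0.688
  ψ₁ = 0.688: g = -0.0028, g' = -0.858 → ψ₁ = 0.685
Converged at ψ₁ = 0.685.
Drum-1 compositions:
  1: x = 0.084, y = 0.326
  2: x = 0.309, y = 0.486
  3: x = 0.607, y = 0.188
Drum-2 feed = drum-1 vapor: z₂ = (0.3264, 0.4856, 0.1880).
Drum 2:
Newton iteration, ψ₂⁰ = 0.5:
  ψ₂ = 0.500: g = -0.0253, g' = -0.559 → ψ₂ = 0.455
  ψ₂ = 0.455: g = -0.0006, g' = -0.535 → ψ₂ = 0.454
Converged at ψ₂ = 0.454.
  1: x = 0.204, y = 0.474
  2: x = 0.499, y = 0.469
  3: x = 0.297, y = 0.056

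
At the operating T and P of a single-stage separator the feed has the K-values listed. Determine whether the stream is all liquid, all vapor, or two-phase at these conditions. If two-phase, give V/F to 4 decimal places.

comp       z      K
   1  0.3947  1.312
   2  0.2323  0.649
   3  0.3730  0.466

ΣzᵢKᵢ = 0.8424; Σzᵢ/Kᵢ = 1.4592.
Since ΣzᵢKᵢ < 1 the mixture is below its bubble point — single liquid phase.

all liquid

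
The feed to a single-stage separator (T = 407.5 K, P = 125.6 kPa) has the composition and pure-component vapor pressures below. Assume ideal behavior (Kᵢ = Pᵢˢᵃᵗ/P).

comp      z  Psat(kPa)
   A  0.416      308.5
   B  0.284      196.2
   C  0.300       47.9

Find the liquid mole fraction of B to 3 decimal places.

Raoult's law: Kᵢ = Pᵢˢᵃᵗ/P = Pᵢˢᵃᵗ/125.6.
  K_A = 308.5/125.6 = 2.45621, K_B = 196.2/125.6 = 1.56210, K_C = 47.9/125.6 = 0.38137
Material balance + equilibrium reduce to Σ zᵢ(Kᵢ−1)/(1+V/F(Kᵢ−1)) = 0.
Feasibility: ΣzᵢKᵢ = 1.580, Σzᵢ/Kᵢ = 1.138 — both > 1, two phases present.
Newton iteration, V/F⁰ = 0.5:
  V/F = 0.500: g = 0.2065, g' = -0.591 → V/F = 0.849
  V/F = 0.849: g = -0.0123, g' = -0.727 → V/F = 0.833
  V/F = 0.833: g = -0.0001, g' = -0.710 → V/F = 0.832
Converged at V/F = 0.832.
Compositions from xᵢ = zᵢ/(1+V/F(Kᵢ−1)), yᵢ = Kᵢxᵢ:
  A: x = 0.188, y = 0.462
  B: x = 0.193, y = 0.302
  C: x = 0.618, y = 0.236

x_B = 0.193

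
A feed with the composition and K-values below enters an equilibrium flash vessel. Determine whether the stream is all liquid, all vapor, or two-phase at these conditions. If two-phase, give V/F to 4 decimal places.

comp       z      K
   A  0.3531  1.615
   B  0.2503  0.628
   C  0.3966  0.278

all liquid

ΣzᵢKᵢ = 0.8377; Σzᵢ/Kᵢ = 2.0438.
Since ΣzᵢKᵢ < 1 the mixture is below its bubble point — single liquid phase.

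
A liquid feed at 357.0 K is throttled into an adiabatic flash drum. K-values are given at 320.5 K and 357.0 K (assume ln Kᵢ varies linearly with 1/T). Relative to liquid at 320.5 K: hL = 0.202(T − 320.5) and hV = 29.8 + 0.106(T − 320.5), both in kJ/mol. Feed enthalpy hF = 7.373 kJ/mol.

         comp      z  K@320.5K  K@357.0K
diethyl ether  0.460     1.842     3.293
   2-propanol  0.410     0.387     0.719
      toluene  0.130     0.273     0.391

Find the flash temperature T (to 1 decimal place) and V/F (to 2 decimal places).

Adiabatic flash: solve Rachford–Rice at each trial T, then check hF = ψ·hV(T) + (1−ψ)·hL(T).
  T = 320.5 K: K = (1.842, 0.387, 0.273), RR gives ψ = 0.077, H_out = 2.286 kJ/mol
  T = 357.0 K: K = (3.293, 0.719, 0.391), RR gives ψ = 0.927, H_out = 31.743 kJ/mol
  T = 338.8 K: K = (2.504, 0.537, 0.330), RR gives ψ = 0.527, H_out = 18.478 kJ/mol
  T = 329.6 K: K = (2.155, 0.457, 0.301), RR gives ψ = 0.323, H_out = 11.172 kJ/mol
  T = 325.1 K: K = (1.996, 0.422, 0.287), RR gives ψ = 0.210, H_out = 7.096 kJ/mol
  T = 327.4 K: K = (2.076, 0.440, 0.294), RR gives ψ = 0.269, H_out = 9.240 kJ/mol
Linear interpolation between T = 325.1 (H_out = 7.096) and T = 327.4 (H_out = 9.240) on hF = 7.373 gives T ≈ 325.4 K, at which ψ = 0.22.

T = 325.4 K, V/F = 0.22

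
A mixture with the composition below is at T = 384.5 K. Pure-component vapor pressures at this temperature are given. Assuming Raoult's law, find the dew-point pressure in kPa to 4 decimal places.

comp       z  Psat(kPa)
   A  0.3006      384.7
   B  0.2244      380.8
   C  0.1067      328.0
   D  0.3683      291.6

Pdew = 337.9508 kPa

At the dew point ψ → 1, so Σzᵢ/Kᵢ = 1 with Kᵢ = Pᵢˢᵃᵗ/P ⇒ 1/P = Σzᵢ/Pᵢˢᵃᵗ.
1/P = 0.3006/384.7 + 0.2244/380.8 + 0.1067/328.0 + 0.3683/291.6 = 0.0029590 ⇒ P = 337.9508 kPa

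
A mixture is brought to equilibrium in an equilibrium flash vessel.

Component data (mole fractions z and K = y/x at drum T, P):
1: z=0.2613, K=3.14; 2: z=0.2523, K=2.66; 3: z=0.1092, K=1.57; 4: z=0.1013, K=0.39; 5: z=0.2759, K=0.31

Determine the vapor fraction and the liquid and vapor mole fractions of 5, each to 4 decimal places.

ψ = 0.6854, x_5 = 0.5234, y_5 = 0.1623

Iterate (Newton) starting at ψ = 0.5:
  ψ = 0.5000: g = 0.16788, g' = -0.8926 → ψ = 0.6881
  ψ = 0.6881: g = -0.00258, g' = -0.9537 → ψ = 0.6854
Converged at ψ = 0.6854.
Compositions from xᵢ = zᵢ/(1+ψ(Kᵢ−1)), yᵢ = Kᵢxᵢ:
  1: x = 0.1059, y = 0.3326
  2: x = 0.1180, y = 0.3139
  3: x = 0.0785, y = 0.1233
  4: x = 0.1741, y = 0.0679
  5: x = 0.5234, y = 0.1623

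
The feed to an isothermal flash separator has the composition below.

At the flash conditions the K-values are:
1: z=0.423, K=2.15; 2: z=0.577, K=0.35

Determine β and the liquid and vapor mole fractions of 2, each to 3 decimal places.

Rachford–Rice: g(β) = Σ zᵢ(Kᵢ−1)/(1+β(Kᵢ−1)) = 0.
Feasibility: ΣzᵢKᵢ = 1.111, Σzᵢ/Kᵢ = 1.845 — both > 1, two phases present.
Binary case is linear: z₁(K₁−1)(1+β(K₂−1)) + z₂(K₂−1)(1+β(K₁−1)) = 0
⇒ β = [z₁(K₁−1)+z₂(K₂−1)] / [−(K₁−1)(K₂−1)] = 0.1114/0.7475 = 0.149
Compositions from xᵢ = zᵢ/(1+β(Kᵢ−1)), yᵢ = Kᵢxᵢ:
  1: x = 0.361, y = 0.776
  2: x = 0.639, y = 0.224

β = 0.149, x_2 = 0.639, y_2 = 0.224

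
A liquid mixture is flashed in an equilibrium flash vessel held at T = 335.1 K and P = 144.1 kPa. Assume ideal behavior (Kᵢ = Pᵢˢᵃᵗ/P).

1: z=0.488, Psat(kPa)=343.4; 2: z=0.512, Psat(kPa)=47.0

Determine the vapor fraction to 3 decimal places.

Raoult's law: Kᵢ = Pᵢˢᵃᵗ/P = Pᵢˢᵃᵗ/144.1.
  K_1 = 343.4/144.1 = 2.38307, K_2 = 47.0/144.1 = 0.32616
Let ψ = V/F and solve Σ zᵢ(Kᵢ−1)/(1+ψ(Kᵢ−1)) = 0.
g(0) = ΣzᵢKᵢ − 1 = 0.330 and g(1) = 1 − Σzᵢ/Kᵢ = -0.775, so a root lies in (0, 1).
Binary case is linear: z₁(K₁−1)(1+ψ(K₂−1)) + z₂(K₂−1)(1+ψ(K₁−1)) = 0
⇒ ψ = [z₁(K₁−1)+z₂(K₂−1)] / [−(K₁−1)(K₂−1)] = 0.3299/0.9320 = 0.354

ψ = 0.354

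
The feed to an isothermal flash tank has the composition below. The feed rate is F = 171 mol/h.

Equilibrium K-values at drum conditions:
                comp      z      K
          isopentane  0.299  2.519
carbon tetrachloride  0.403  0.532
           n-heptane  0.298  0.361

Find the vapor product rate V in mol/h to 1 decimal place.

V = 15.5 mol/h

Rachford–Rice: g(V/F) = Σ zᵢ(Kᵢ−1)/(1+V/F(Kᵢ−1)) = 0.
Feasibility: ΣzᵢKᵢ = 1.075, Σzᵢ/Kᵢ = 1.702 — both > 1, two phases present.
Newton–Raphson from V/F = 0.54:
  V/F = 0.540: g = -0.2936, g' = -0.650 → V/F = 0.088
  V/F = 0.088: g = 0.0020, g' = -0.769 → V/F = 0.091
Converged at V/F = 0.091.
Then V = V/F·F = 0.0908·171 = 15.5 mol/h and L = F − V = 155.5 mol/h.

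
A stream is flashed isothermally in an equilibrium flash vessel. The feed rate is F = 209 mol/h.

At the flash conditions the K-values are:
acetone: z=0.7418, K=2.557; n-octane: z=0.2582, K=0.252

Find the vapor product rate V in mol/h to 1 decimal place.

V = 172.6 mol/h

Rachford–Rice: g(ψ) = Σ zᵢ(Kᵢ−1)/(1+ψ(Kᵢ−1)) = 0.
Check two-phase: ΣzᵢKᵢ = 1.9618 > 1 and Σzᵢ/Kᵢ = 1.3147 > 1, so g(0) = 0.9618 > 0 and g(1) = -0.3147 < 0.
Iterate (Newton) starting at ψ = 0.5:
  ψ = 0.5000: g = 0.34089, g' = -0.9372 → ψ = 0.8637
  ψ = 0.8637: g = -0.05314, g' = -1.4804 → ψ = 0.8278
  ψ = 0.8278: g = -0.00263, g' = -1.3396 → ψ = 0.8259
Converged at ψ = 0.8259.
Then V = ψ·F = 0.8259·209 = 172.6 mol/h and L = F − V = 36.4 mol/h.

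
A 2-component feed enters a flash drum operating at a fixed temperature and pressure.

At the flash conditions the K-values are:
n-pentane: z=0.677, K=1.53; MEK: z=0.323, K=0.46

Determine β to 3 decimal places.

β = 0.644

Rachford–Rice: g(β) = Σ zᵢ(Kᵢ−1)/(1+β(Kᵢ−1)) = 0.
Feasibility: ΣzᵢKᵢ = 1.184, Σzᵢ/Kᵢ = 1.145 — both > 1, two phases present.
Iterate (Newton) starting at β = 0.5:
  β = 0.500: g = 0.0447, g' = -0.296 → β = 0.651
  β = 0.651: g = -0.0023, g' = -0.329 → β = 0.644
Converged at β = 0.644.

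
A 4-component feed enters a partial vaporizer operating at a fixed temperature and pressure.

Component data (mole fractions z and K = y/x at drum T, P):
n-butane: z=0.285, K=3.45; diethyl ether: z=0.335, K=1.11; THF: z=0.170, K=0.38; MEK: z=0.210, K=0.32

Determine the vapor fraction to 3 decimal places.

ψ = 0.471

Rachford–Rice: g(ψ) = Σ zᵢ(Kᵢ−1)/(1+ψ(Kᵢ−1)) = 0.
Feasibility: ΣzᵢKᵢ = 1.487, Σzᵢ/Kᵢ = 1.488 — both > 1, two phases present.
Iterate (Newton) starting at ψ = 0.53:
  ψ = 0.530: g = -0.0416, g' = -0.710 → ψ = 0.471
Converged at ψ = 0.471.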